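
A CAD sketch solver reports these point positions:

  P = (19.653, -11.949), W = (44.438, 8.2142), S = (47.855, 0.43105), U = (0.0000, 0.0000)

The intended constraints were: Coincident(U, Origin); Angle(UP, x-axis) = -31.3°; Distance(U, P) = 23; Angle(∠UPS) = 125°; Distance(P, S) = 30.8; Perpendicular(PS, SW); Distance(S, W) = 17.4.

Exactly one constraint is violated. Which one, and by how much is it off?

Distance(S, W) = 17.4 — off by 8.90.

U = (0.00, 0.00) ✓; UP at -31.30° ✓; |UP| = 23.00 ✓; ∠UPS = 125.0° ✓; |PS| = 30.80 ✓; ∠(PS, SW) = 90.00° ✓; |SW| = 8.500 ✗.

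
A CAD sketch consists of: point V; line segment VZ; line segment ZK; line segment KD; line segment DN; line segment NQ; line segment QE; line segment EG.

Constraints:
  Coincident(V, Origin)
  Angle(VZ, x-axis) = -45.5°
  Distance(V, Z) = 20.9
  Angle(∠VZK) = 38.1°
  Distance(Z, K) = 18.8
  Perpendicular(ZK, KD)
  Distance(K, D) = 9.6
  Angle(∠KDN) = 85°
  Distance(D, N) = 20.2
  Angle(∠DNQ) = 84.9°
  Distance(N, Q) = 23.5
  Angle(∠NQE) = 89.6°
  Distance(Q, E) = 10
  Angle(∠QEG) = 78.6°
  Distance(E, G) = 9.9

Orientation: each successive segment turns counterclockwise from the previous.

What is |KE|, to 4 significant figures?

14.82

V is at the origin; VZ runs at -45.5° with length 20.9, so Z = (14.65, -14.91). ∠VZK = 38.1° gives ZK at 96.40° from the x-axis; with |ZK| = 18.8, K = (12.55, 3.776). The perpendicularity gives KD at right angles to ZK, so KD runs at -173.6°; with |KD| = 9.6, D = (3.013, 2.706). ∠KDN = 85.0° gives DN at -78.60° from the x-axis; with |DN| = 20.2, N = (7.006, -17.10). ∠DNQ = 84.9° gives NQ at 16.50° from the x-axis; with |NQ| = 23.5, Q = (29.54, -10.42). ∠NQE = 89.6° gives QE at 106.9° from the x-axis; with |QE| = 10.0, E = (26.63, -0.8532). Then |KE| = |E − K| = 14.82.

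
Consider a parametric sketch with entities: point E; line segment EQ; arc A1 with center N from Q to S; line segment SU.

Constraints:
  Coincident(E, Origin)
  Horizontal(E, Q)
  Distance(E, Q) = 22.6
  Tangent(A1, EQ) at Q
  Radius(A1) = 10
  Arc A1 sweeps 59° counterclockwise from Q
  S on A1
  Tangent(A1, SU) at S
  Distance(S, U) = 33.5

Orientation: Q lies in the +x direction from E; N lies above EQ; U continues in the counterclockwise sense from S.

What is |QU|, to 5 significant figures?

42.350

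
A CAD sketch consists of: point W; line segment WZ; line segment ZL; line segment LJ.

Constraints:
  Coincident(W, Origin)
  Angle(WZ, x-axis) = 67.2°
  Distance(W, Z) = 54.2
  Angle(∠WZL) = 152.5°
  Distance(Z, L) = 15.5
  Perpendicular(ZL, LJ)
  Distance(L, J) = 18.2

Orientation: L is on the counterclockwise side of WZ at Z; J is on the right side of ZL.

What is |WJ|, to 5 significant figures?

76.880

W is at the origin; WZ runs at 67.2° with length 54.2, so Z = 54.2·(cos 67.2°, sin 67.2°) = (21.003, 49.965). ∠WZL = 152.5°, so ZL runs at 67.2° + (180° − 152.5°) = 94.700° from the x-axis; with |ZL| = 15.5, L = Z + 15.5·(cos 94.700°, sin 94.700°) = (19.733, 65.413). The perpendicularity gives LJ at right angles to ZL; with |LJ| = 18.2 on the right of ZL, J = L + 18.2·(0.99664, 0.081939) = (37.872, 66.904). Then |WJ| = |J − W| = 76.880.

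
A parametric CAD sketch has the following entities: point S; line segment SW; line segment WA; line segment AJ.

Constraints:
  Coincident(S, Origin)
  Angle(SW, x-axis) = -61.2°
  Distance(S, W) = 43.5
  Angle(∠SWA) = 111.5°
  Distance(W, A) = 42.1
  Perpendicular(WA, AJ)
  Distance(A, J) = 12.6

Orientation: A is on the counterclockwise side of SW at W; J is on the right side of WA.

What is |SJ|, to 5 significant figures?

78.649

S is at the origin; SW runs at -61.2° with length 43.5, so W = 43.5·(cos -61.2°, sin -61.2°) = (20.956, -38.119). ∠SWA = 111.5°, so WA runs at -61.2° + (180° − 111.5°) = 7.3000° from the x-axis; with |WA| = 42.1, A = W + 42.1·(cos 7.3000°, sin 7.3000°) = (62.715, -32.770). The perpendicularity gives AJ at right angles to WA; with |AJ| = 12.6 on the right of WA, J = A + 12.6·(0.12706, -0.99189) = (64.316, -45.268). Then |SJ| = |J − S| = 78.649.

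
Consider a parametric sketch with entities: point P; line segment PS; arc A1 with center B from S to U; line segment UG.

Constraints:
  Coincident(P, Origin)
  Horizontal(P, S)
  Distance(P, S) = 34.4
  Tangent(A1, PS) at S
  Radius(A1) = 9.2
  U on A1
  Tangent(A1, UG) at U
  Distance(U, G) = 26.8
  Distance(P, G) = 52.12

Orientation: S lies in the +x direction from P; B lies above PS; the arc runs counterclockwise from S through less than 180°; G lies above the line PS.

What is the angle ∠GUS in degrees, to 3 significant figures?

127°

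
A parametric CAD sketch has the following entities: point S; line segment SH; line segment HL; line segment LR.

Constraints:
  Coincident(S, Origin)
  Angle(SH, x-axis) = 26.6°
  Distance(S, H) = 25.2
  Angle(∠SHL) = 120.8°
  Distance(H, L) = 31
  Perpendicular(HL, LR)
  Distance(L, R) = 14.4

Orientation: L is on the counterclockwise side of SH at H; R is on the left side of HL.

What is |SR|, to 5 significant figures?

44.497

S is at the origin; SH runs at 26.6° with length 25.2, so H = 25.2·(cos 26.6°, sin 26.6°) = (22.533, 11.284). ∠SHL = 120.8°, so HL runs at 26.6° + (180° − 120.8°) = 85.800° from the x-axis; with |HL| = 31.0, L = H + 31.0·(cos 85.800°, sin 85.800°) = (24.803, 42.200). HL ⟂ LR; with |LR| = 14.4 on the left of HL, R = L + 14.4·(-0.99731, 0.073238) = (10.442, 43.255). Then |SR| = |R − S| = 44.497.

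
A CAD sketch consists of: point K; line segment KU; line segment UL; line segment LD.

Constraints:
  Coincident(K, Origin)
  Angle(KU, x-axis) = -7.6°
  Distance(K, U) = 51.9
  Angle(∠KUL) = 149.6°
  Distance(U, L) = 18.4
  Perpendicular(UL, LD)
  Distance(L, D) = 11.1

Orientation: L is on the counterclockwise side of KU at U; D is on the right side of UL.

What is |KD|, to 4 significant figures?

73.39

K is at the origin; KU runs at -7.6° with length 51.9, so U = 51.9·(cos -7.6°, sin -7.6°) = (51.44, -6.864). ∠KUL = 149.6°, so UL runs at -7.6° + (180° − 149.6°) = 22.80° from the x-axis; with |UL| = 18.4, L = U + 18.4·(cos 22.80°, sin 22.80°) = (68.41, 0.2662). The perpendicularity gives LD at right angles to UL; with |LD| = 11.1 on the right of UL, D = L + 11.1·(0.3875, -0.9219) = (72.71, -9.967). Then |KD| = |D − K| = 73.39.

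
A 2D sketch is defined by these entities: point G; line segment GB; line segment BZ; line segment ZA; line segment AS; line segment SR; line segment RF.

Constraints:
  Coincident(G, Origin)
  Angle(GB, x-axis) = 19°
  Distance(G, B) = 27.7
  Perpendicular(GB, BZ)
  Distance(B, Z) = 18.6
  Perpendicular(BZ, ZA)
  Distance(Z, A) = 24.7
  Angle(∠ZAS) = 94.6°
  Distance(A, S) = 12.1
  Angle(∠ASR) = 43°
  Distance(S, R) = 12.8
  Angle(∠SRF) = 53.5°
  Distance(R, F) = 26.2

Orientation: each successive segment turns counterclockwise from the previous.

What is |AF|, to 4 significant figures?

17.30

G is at the origin; GB runs at 19.0° with length 27.7, so B = (26.19, 9.018). The perpendicularity gives BZ at right angles to GB, so BZ runs at 109.0°; with |BZ| = 18.6, Z = (20.14, 26.60). BZ is perpendicular to ZA, so ZA runs at -161.0°; with |ZA| = 24.7, A = (-3.219, 18.56). ∠ZAS = 94.6° gives AS at -75.60° from the x-axis; with |AS| = 12.1, S = (-0.2099, 6.843). ∠ASR = 43.0° gives SR at 61.40° from the x-axis; with |SR| = 12.8, R = (5.917, 18.08). ∠SRF = 53.5° gives RF at -172.1° from the x-axis; with |RF| = 26.2, F = (-20.03, 14.48). Then |AF| = |F − A| = 17.30.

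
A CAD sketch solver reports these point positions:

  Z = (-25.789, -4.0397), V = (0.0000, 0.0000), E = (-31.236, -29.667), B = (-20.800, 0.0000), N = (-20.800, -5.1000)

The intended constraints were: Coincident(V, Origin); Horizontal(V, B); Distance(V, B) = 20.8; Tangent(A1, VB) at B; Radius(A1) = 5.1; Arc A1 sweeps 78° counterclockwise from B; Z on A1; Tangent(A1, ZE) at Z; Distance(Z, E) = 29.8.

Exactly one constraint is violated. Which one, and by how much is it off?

Distance(Z, E) = 29.8 — off by 3.60.

V = (0.00, 0.00) ✓; V.y = 0.00, B.y = 0.00 ✓; |VB| = 20.80 ✓; ∠(NB, BV) = 90.00° ✓; |NB| = 5.100 ✓; bearing(N→Z) − bearing(N→B) = 78.00° ✓; |NZ| = 5.100 ✓; ∠(NZ, ZE) = 90.00° ✓; |ZE| = 26.20 ✗.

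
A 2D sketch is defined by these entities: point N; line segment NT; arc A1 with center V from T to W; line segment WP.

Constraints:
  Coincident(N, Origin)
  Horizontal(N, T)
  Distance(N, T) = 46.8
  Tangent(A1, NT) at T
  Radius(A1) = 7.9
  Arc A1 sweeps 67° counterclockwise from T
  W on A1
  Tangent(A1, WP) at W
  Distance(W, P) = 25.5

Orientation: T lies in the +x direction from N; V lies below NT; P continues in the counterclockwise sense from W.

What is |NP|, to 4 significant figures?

40.92

N is at the origin; N and T share the same y with |NT| = 46.8 and T on the +x side, so T = (46.80, 0.000). Tangency of A1 to NT means the radius VT is perpendicular to NT, so V = T + (0, -7.9) = (46.80, -7.900). On A1, T sits at bearing 90° from V; a 67° counterclockwise sweep puts W at bearing 157°, so W = V + 7.9·(cos 157°, sin 157°) = (39.53, -4.813). Since A1 is tangent to WP there, VW ⟂ WP, so WP runs along (−sin 157°, cos 157°); with |WP| = 25.5, P = (29.56, -28.29). Then |NP| = |P − N| = 40.92.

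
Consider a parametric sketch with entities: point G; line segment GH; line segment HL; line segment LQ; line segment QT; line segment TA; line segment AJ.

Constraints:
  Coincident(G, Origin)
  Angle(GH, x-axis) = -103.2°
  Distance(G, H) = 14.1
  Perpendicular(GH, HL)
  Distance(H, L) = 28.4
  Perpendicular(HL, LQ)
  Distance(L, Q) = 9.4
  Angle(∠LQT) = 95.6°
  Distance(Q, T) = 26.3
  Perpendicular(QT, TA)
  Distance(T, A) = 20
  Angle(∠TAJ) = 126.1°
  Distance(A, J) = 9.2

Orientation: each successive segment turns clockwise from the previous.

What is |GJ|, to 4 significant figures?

29.05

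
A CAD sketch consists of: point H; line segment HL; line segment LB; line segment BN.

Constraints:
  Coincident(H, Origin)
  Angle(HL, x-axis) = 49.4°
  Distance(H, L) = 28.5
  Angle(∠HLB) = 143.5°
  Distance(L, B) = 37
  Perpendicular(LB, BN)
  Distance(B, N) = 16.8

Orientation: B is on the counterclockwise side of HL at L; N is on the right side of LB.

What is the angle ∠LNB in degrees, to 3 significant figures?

65.6°

H is at the origin; HL runs at 49.4° with length 28.5, so L = 28.5·(cos 49.4°, sin 49.4°) = (18.5, 21.6). ∠HLB = 143.5°, so LB runs at 49.4° + (180° − 143.5°) = 85.9° from the x-axis; with |LB| = 37.0, B = L + 37.0·(cos 85.9°, sin 85.9°) = (21.2, 58.5). LB is perpendicular to BN; with |BN| = 16.8 on the right of LB, N = B + 16.8·(0.997, -0.0715) = (37.9, 57.3). Then cos ∠LNB = NL·NB / (|NL||NB|), giving 65.6°.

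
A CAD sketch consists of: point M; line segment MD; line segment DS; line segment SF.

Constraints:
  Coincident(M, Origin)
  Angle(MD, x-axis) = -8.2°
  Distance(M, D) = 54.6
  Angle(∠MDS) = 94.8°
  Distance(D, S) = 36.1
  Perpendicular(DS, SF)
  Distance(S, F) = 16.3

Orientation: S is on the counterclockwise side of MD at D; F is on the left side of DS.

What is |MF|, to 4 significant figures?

55.73

M is at the origin; MD runs at -8.2° with length 54.6, so D = 54.6·(cos -8.2°, sin -8.2°) = (54.04, -7.788). ∠MDS = 94.8°, so DS runs at -8.2° + (180° − 94.8°) = 77.00° from the x-axis; with |DS| = 36.1, S = D + 36.1·(cos 77.00°, sin 77.00°) = (62.16, 27.39). The perpendicularity gives SF at right angles to DS; with |SF| = 16.3 on the left of DS, F = S + 16.3·(-0.9744, 0.2250) = (46.28, 31.05). Then |MF| = |F − M| = 55.73.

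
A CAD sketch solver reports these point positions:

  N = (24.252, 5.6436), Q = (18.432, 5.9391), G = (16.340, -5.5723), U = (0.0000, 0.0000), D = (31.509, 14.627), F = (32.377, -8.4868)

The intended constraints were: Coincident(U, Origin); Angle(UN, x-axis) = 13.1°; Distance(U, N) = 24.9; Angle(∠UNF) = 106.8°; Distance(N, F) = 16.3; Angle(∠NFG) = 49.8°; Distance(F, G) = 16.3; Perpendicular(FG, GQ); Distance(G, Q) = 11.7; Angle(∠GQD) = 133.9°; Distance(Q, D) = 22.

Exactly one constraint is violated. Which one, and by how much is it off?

Distance(Q, D) = 22 — off by 6.30.

U = (0.00, 0.00) ✓; UN at 13.10° ✓; |UN| = 24.90 ✓; ∠UNF = 106.8° ✓; |NF| = 16.30 ✓; ∠NFG = 49.80° ✓; |FG| = 16.30 ✓; ∠(FG, GQ) = 90.00° ✓; |GQ| = 11.70 ✓; ∠GQD = 133.9° ✓; |QD| = 15.70 ✗.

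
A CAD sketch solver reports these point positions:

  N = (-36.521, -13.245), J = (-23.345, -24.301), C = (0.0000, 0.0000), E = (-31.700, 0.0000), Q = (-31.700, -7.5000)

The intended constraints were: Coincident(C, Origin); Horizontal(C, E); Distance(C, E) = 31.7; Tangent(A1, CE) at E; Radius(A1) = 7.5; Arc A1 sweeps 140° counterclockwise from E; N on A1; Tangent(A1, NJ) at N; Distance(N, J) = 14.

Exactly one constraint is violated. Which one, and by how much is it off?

Distance(N, J) = 14 — off by 3.20.

C = (0.00, 0.00) ✓; C.y = 0.00, E.y = 0.00 ✓; |CE| = 31.70 ✓; ∠(QE, EC) = 90.00° ✓; |QE| = 7.500 ✓; bearing(Q→N) − bearing(Q→E) = 140.0° ✓; |QN| = 7.500 ✓; ∠(QN, NJ) = 90.00° ✓; |NJ| = 17.20 ✗.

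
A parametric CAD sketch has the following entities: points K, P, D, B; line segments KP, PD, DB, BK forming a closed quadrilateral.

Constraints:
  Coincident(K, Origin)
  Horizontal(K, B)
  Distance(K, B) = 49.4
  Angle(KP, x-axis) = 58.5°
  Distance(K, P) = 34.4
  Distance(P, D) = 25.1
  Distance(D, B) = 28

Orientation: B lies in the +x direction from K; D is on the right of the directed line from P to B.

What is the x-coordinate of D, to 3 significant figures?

21.8

Checks: |KB| = 49.40 ✓; |KP| = 34.40 ✓; |PD| = 25.10 ✓; |DB| = 28.00 ✓.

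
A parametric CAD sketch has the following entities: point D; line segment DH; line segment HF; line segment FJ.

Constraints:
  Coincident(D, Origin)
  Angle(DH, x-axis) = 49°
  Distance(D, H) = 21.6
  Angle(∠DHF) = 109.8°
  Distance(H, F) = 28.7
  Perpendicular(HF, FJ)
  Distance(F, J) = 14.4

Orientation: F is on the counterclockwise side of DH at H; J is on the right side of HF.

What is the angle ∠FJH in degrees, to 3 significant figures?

63.4°

D is at the origin; DH runs at 49.0° with length 21.6, so H = 21.6·(cos 49.0°, sin 49.0°) = (14.2, 16.3). ∠DHF = 109.8°, so HF runs at 49.0° + (180° − 109.8°) = 119° from the x-axis; with |HF| = 28.7, F = H + 28.7·(cos 119°, sin 119°) = (0.169, 41.4). The perpendicularity gives FJ at right angles to HF; with |FJ| = 14.4 on the right of HF, J = F + 14.4·(0.873, 0.488) = (12.7, 48.4). Then cos ∠FJH = JF·JH / (|JF||JH|), giving 63.4°.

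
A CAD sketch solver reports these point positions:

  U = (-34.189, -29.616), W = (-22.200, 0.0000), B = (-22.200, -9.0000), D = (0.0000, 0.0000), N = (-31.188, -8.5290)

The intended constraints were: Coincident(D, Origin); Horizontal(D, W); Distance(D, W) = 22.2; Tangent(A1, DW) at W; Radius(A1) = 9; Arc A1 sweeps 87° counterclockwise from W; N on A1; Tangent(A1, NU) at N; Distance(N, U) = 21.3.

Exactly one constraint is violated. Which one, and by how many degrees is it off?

Tangent(A1, NU) at N — off by 5.10°.

D = (0.00, 0.00) ✓; D.y = 0.00, W.y = 0.00 ✓; |DW| = 22.20 ✓; ∠(BW, WD) = 90.00° ✓; |BW| = 9.000 ✓; bearing(B→N) − bearing(B→W) = 87.00° ✓; |BN| = 9.000 ✓; ∠(BN, NU) = 95.10° ✗; |NU| = 21.30 ✓.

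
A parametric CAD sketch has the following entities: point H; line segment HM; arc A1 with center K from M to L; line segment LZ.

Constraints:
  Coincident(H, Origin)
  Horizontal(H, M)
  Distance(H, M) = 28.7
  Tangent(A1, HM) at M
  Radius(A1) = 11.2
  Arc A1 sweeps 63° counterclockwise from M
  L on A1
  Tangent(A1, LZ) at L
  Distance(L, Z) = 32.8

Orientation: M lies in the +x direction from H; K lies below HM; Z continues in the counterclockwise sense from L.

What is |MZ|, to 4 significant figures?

43.21

On A1, M sits at bearing 90° from K; a 63° counterclockwise sweep puts L at bearing 153°, so L = K + 11.2·(cos 153°, sin 153°) = (18.72, -6.115). The tangent condition forces KL to be normal to LZ, so LZ runs along (−sin 153°, cos 153°); with |LZ| = 32.8, Z = (3.830, -35.34). Then |MZ| = |Z − M| = 43.21.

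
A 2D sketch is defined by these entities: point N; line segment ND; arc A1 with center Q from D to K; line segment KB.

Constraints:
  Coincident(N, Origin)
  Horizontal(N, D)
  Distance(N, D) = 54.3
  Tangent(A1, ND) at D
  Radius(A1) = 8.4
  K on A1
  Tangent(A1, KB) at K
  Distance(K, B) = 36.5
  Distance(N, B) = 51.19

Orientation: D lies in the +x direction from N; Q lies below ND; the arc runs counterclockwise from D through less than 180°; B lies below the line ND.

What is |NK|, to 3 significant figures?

46.8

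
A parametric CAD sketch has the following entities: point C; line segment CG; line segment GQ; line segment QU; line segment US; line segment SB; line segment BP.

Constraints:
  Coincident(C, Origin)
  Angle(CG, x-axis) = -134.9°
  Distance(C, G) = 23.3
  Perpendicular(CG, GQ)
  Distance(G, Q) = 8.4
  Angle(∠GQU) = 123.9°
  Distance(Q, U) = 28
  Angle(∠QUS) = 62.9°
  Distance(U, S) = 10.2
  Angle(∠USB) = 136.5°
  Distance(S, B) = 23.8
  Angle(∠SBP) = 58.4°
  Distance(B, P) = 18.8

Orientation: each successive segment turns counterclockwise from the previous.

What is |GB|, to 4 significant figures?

11.47

C is at the origin; CG runs at -134.9° with length 23.3, so G = (-16.45, -16.50). CG ⟂ GQ, so GQ runs at -44.90°; with |GQ| = 8.4, Q = (-10.50, -22.43). ∠GQU = 123.9° gives QU at 11.20° from the x-axis; with |QU| = 28.0, U = (16.97, -17.00). ∠QUS = 62.9° gives US at 128.3° from the x-axis; with |US| = 10.2, S = (10.65, -8.990). ∠USB = 136.5° gives SB at 171.8° from the x-axis; with |SB| = 23.8, B = (-12.91, -5.596). Then |GB| = |B − G| = 11.47.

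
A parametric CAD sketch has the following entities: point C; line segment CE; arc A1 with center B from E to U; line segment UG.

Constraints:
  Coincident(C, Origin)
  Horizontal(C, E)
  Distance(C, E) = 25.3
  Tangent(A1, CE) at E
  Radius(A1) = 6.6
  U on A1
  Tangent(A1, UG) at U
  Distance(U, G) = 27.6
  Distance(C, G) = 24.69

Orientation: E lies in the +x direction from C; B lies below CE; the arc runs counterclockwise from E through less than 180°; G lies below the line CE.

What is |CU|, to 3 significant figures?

20.2

C is at the origin; CE is horizontal with |CE| = 25.3 and E on the +x side, so E = (25.3, 0.00). A1 meets CE tangentially, so BE is at right angles to CE, so B = E + (0, -6.6) = (25.3, -6.60). Since BU ⟂ UG (tangency), |BG| = √(6.6² + 27.6²) = 28.4 regardless of where U sits on A1. So G lies on both circle(C, 24.69) and circle(B, 28.4); the below-CE intersection is G = (3.26, -24.5). U is the foot of the tangent from G: U = (20.1, -2.58).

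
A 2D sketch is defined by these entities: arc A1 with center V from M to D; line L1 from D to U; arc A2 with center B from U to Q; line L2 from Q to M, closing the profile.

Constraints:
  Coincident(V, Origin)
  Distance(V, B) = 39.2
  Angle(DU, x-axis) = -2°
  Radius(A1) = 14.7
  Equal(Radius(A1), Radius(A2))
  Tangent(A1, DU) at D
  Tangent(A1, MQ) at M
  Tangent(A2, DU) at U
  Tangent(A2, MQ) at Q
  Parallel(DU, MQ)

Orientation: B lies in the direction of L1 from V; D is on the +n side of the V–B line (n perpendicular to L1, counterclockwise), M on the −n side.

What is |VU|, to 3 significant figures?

41.9

The slot axis is L1's direction at -2.0°, so u = (cos -2.0°, sin -2.0°) = (0.999, -0.0349) and n = (−sin -2.0°, cos -2.0°) = (0.0349, 0.999). V is at the origin and B lies 39.2 along u from V, so B = 39.2·u = (39.2, -1.37). Tangency of A1 to both parallel lines with radius 14.7 puts D and M at V ± 14.7·n: D = (0.513, 14.7), M = (-0.513, -14.7). Equal radii place U and Q the same way about B: U = B + 14.7·n = (39.7, 13.3), Q = B − 14.7·n = (38.7, -16.1). Then |VU| = |U − V| = 41.9.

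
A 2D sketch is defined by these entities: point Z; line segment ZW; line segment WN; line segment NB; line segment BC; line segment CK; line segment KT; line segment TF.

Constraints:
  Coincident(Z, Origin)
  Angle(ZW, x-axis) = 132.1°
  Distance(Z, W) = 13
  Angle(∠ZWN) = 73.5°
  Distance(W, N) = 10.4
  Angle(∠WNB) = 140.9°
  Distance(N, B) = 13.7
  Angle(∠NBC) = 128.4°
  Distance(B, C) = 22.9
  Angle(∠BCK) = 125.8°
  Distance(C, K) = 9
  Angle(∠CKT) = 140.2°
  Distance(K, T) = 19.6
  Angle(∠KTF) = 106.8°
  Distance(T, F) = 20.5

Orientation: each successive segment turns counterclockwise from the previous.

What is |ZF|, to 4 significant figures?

14.37

Z is at the origin; ZW runs at 132.1° with length 13.0, so W = (-8.716, 9.646). ∠ZWN = 73.5° gives WN at -121.4° from the x-axis; with |WN| = 10.4, N = (-14.13, 0.7688). ∠WNB = 140.9° gives NB at -82.30° from the x-axis; with |NB| = 13.7, B = (-12.30, -12.81). ∠NBC = 128.4° gives BC at -30.70° from the x-axis; with |BC| = 22.9, C = (7.392, -24.50). ∠BCK = 125.8° gives CK at 23.50° from the x-axis; with |CK| = 9.0, K = (15.65, -20.91). ∠CKT = 140.2° gives KT at 63.30° from the x-axis; with |KT| = 19.6, T = (24.45, -3.400). ∠KTF = 106.8° gives TF at 136.5° from the x-axis; with |TF| = 20.5, F = (9.582, 10.71). Then |ZF| = |F − Z| = 14.37.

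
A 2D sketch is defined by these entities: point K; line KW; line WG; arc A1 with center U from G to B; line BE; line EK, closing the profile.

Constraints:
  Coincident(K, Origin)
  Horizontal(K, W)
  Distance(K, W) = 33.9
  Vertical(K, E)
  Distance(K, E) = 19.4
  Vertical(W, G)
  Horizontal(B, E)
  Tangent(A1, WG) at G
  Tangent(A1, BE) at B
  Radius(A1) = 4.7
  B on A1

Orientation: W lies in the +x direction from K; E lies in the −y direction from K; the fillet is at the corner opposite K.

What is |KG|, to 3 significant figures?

36.9

The virtual corner opposite K is at (33.9, -19.4). The tangent condition forces UG to be normal to WG and A1 meets BE tangentially, so UB is at right angles to BE, with radius 4.7, so the center U sits 4.7 in from both sides at U = (29.2, -14.7). That places the tangent points at G = (33.9, -14.7) on WG and B = (29.2, -19.4) on BE. Then |KG| = |G − K| = 36.9.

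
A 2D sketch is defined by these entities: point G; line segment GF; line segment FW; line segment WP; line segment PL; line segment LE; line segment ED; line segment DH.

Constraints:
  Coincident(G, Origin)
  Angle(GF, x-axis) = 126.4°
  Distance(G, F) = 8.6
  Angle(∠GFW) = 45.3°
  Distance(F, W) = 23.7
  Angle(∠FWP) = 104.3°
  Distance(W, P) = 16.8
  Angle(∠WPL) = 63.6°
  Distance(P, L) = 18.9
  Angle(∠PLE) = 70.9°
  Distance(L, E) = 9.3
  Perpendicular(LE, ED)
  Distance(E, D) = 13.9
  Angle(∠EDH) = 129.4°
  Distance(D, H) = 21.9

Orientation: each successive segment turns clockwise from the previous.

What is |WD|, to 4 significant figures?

11.81

∠PLE = 70.9° gives LE at 50.50° from the x-axis; with |LE| = 9.3, E = (8.305, 0.5570). LE is perpendicular to ED, so ED runs at -39.50°; with |ED| = 13.9, D = (19.03, -8.284). Then |WD| = |D − W| = 11.81.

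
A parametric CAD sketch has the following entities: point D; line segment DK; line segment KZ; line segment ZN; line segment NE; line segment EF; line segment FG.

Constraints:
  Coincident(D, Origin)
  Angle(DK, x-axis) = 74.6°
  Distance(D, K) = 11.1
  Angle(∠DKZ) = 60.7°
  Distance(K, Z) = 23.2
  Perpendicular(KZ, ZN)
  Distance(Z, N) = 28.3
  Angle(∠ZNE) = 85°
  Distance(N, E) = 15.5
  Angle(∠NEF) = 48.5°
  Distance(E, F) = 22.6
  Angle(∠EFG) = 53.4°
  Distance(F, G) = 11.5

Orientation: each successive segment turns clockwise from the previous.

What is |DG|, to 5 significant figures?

24.010

D is at the origin; DK runs at 74.6° with length 11.1, so K = (2.9477, 10.701). ∠DKZ = 60.7° gives KZ at -44.700° from the x-axis; with |KZ| = 23.2, Z = (19.438, -5.6173). The perpendicularity gives ZN at right angles to KZ, so ZN runs at -134.70°; with |ZN| = 28.3, N = (-0.46785, -25.733). ∠ZNE = 85.0° gives NE at 130.30° from the x-axis; with |NE| = 15.5, E = (-10.493, -13.912). ∠NEF = 48.5° gives EF at -1.2000° from the x-axis; with |EF| = 22.6, F = (12.102, -14.385). ∠EFG = 53.4° gives FG at -127.80° from the x-axis; with |FG| = 11.5, G = (5.0535, -23.472). Then |DG| = |G − D| = 24.010.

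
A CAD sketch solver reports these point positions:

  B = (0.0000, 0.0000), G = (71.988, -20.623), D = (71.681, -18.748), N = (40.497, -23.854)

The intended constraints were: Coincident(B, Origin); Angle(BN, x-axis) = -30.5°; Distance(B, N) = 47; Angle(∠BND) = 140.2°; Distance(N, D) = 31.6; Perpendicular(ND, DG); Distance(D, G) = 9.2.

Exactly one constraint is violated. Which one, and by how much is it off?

Distance(D, G) = 9.2 — off by 7.30.

B = (0.00, 0.00) ✓; BN at -30.50° ✓; |BN| = 47.00 ✓; ∠BND = 140.2° ✓; |ND| = 31.60 ✓; ∠(ND, DG) = 90.00° ✓; |DG| = 1.900 ✗.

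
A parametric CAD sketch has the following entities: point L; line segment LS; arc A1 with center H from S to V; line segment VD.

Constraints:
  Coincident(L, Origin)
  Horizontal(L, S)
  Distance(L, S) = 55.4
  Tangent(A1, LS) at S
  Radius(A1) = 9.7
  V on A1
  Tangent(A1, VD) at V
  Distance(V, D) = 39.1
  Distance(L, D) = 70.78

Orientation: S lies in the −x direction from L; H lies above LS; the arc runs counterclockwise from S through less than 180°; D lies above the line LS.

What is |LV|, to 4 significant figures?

47.04

L is at the origin; LS is horizontal with |LS| = 55.4 and S on the −x side, so S = (-55.40, 0.000). The tangent condition forces HS to be normal to LS, so H = S + (0, 9.7) = (-55.40, 9.700). Since HV ⟂ VD (tangency), |HD| = √(9.7² + 39.1²) = 40.29 regardless of where V sits on A1. So D lies on both circle(L, 70.78) and circle(H, 40.29); the above-LS intersection is D = (-50.42, 49.68). V is the foot of the tangent from D: V = (-45.77, 10.85).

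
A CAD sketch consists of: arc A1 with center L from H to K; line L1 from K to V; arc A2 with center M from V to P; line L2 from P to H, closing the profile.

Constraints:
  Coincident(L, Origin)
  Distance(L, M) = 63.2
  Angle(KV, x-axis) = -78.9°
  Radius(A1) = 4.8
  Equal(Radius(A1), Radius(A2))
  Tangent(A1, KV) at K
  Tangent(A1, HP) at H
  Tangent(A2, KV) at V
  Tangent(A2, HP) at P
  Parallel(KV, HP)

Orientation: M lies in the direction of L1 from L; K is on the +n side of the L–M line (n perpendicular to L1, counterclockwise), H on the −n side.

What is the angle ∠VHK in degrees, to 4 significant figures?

81.36°

The slot axis is L1's direction at -78.9°, so u = (cos -78.9°, sin -78.9°) = (0.1925, -0.9813) and n = (−sin -78.9°, cos -78.9°) = (0.9813, 0.1925). L is at the origin and M lies 63.2 along u from L, so M = 63.2·u = (12.17, -62.02). Tangency of A1 to both parallel lines with radius 4.8 puts K and H at L ± 4.8·n: K = (4.710, 0.9241), H = (-4.710, -0.9241). Equal radii place V and P the same way about M: V = M + 4.8·n = (16.88, -61.09), P = M − 4.8·n = (7.457, -62.94). Then cos ∠VHK = HV·HK / (|HV||HK|), giving 81.36°.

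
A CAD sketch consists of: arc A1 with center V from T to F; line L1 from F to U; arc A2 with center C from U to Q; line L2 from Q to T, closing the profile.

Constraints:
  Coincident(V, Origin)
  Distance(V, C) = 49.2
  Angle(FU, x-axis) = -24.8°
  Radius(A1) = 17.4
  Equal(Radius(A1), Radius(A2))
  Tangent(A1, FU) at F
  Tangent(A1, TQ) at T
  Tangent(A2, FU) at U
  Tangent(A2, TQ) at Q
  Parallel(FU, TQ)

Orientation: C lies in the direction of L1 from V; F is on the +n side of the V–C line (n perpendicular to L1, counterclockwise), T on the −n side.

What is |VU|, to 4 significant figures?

52.19

Tangency of A1 to both parallel lines with radius 17.4 puts F and T at V ± 17.4·n: F = (7.298, 15.80), T = (-7.298, -15.80). Equal radii place U and Q the same way about C: U = C + 17.4·n = (51.96, -4.842), Q = C − 17.4·n = (37.36, -36.43). Then |VU| = |U − V| = 52.19.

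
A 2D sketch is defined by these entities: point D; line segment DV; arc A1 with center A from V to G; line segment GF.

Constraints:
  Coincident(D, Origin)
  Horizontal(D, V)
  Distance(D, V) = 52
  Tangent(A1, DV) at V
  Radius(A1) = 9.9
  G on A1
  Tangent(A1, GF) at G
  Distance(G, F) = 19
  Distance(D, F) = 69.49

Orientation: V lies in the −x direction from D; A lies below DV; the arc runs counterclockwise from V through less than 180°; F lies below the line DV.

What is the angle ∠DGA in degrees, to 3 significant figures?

13.7°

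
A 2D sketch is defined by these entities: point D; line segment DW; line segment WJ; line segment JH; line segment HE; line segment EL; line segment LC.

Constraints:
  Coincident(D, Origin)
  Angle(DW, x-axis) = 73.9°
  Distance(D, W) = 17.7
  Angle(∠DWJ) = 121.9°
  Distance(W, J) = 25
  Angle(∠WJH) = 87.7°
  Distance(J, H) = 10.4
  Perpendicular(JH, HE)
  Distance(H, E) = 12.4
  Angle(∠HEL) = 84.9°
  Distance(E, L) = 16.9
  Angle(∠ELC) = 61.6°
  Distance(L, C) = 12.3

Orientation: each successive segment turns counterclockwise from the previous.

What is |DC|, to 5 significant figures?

36.764

∠HEL = 84.9° gives EL at 49.400° from the x-axis; with |EL| = 16.9, L = (0.39543, 32.278). ∠ELC = 61.6° gives LC at 167.80° from the x-axis; with |LC| = 12.3, C = (-11.627, 34.877). Then |DC| = |C − D| = 36.764.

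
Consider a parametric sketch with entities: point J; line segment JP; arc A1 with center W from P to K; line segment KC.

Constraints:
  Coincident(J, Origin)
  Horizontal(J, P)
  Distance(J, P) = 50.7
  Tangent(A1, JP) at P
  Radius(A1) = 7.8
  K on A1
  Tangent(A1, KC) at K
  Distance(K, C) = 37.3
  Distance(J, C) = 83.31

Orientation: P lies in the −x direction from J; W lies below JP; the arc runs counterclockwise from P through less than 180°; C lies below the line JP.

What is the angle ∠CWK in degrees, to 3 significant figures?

78.2°

Checks: J = (0.00, 0.00) ✓; |WK| = 7.800 ✓; ∠(WK, KC) = 90.00° ✓; |KC| = 37.30 ✓; |JC| = 83.31 ✓.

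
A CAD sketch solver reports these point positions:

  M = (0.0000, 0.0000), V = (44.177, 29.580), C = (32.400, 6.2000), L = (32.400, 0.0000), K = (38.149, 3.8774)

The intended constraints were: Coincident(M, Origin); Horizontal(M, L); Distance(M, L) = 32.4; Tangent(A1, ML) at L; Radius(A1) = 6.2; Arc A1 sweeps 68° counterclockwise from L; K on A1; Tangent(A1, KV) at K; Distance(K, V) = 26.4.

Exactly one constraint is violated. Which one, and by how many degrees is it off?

Tangent(A1, KV) at K — off by 8.80°.

M = (0.00, 0.00) ✓; M.y = 0.00, L.y = 0.00 ✓; |ML| = 32.40 ✓; ∠(CL, LM) = 90.00° ✓; |CL| = 6.200 ✓; bearing(C→K) − bearing(C→L) = 68.00° ✓; |CK| = 6.200 ✓; ∠(CK, KV) = 81.20° ✗; |KV| = 26.40 ✓.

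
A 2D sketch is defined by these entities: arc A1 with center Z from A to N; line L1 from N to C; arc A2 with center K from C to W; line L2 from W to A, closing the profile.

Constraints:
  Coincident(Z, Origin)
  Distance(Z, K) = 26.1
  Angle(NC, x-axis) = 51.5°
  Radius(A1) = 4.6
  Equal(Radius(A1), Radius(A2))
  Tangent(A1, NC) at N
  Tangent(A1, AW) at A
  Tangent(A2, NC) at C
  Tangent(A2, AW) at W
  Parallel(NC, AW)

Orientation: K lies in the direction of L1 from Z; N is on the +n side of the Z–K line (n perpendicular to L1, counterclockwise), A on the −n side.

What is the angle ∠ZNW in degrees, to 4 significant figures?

70.58°

The slot axis is L1's direction at 51.5°, so u = (cos 51.5°, sin 51.5°) = (0.6225, 0.7826) and n = (−sin 51.5°, cos 51.5°) = (-0.7826, 0.6225). Z is at the origin and K lies 26.1 along u from Z, so K = 26.1·u = (16.25, 20.43). Tangency of A1 to both parallel lines with radius 4.6 puts N and A at Z ± 4.6·n: N = (-3.600, 2.864), A = (3.600, -2.864). Equal radii place C and W the same way about K: C = K + 4.6·n = (12.65, 23.29), W = K − 4.6·n = (19.85, 17.56). Then cos ∠ZNW = NZ·NW / (|NZ||NW|), giving 70.58°.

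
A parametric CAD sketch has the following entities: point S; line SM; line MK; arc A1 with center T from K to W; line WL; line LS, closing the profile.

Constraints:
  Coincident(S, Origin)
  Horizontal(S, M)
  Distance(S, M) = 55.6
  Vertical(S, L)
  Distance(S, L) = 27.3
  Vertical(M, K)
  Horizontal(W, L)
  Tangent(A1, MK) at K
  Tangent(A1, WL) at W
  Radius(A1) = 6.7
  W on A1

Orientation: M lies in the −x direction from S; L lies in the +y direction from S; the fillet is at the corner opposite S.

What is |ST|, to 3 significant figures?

53.1

S and L share the same x with |SL| = 27.3 and L on the +y side, so L = (0.00, 27.3). The virtual corner opposite S is at (-55.6, 27.3). A1 meets MK tangentially, so TK is at right angles to MK and A1 meets WL tangentially, so TW is at right angles to WL, with radius 6.7, so the center T sits 6.7 in from both sides at T = (-48.9, 20.6). Then |ST| = |T − S| = 53.1.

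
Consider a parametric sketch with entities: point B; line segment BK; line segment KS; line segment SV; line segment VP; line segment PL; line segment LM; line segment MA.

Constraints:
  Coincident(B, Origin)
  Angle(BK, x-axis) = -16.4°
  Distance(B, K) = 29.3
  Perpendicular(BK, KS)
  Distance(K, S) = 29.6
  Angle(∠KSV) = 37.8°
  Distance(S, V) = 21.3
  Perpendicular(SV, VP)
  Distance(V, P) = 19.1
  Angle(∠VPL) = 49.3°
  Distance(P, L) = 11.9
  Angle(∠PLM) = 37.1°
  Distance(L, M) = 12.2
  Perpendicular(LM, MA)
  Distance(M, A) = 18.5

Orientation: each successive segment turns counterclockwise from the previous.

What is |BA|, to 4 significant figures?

39.90

∠PLM = 37.1° gives LM at -140.6° from the x-axis; with |LM| = 12.2, M = (23.71, -4.000). LM ⟂ MA, so MA runs at -50.60°; with |MA| = 18.5, A = (35.46, -18.30). Then |BA| = |A − B| = 39.90.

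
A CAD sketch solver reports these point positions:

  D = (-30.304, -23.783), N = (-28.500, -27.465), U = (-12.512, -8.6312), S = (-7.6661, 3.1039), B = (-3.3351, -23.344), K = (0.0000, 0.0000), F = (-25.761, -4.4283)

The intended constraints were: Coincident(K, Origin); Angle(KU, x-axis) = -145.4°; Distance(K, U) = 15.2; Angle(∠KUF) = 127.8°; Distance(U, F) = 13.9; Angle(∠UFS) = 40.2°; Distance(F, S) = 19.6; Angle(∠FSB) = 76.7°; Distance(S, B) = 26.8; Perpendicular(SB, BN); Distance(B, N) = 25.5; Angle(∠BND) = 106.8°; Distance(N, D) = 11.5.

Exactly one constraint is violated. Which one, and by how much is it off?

Distance(N, D) = 11.5 — off by 7.40.

K = (0.00, 0.00) ✓; KU at -145.4° ✓; |KU| = 15.20 ✓; ∠KUF = 127.8° ✓; |UF| = 13.90 ✓; ∠UFS = 40.20° ✓; |FS| = 19.60 ✓; ∠FSB = 76.70° ✓; |SB| = 26.80 ✓; ∠(SB, BN) = 90.00° ✓; |BN| = 25.50 ✓; ∠BND = 106.8° ✓; |ND| = 4.100 ✗.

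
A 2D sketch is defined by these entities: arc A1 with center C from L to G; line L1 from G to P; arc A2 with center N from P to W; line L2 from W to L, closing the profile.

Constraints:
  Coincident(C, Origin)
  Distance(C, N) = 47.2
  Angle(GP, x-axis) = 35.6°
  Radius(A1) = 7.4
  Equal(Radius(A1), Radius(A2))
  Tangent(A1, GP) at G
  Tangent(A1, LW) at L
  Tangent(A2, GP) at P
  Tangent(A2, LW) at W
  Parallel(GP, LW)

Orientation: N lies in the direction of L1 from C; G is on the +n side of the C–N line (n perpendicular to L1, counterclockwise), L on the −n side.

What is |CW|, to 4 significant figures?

47.78

Tangency of A1 to both parallel lines with radius 7.4 puts G and L at C ± 7.4·n: G = (-4.308, 6.017), L = (4.308, -6.017). Equal radii place P and W the same way about N: P = N + 7.4·n = (34.07, 33.49), W = N − 7.4·n = (42.69, 21.46). Then |CW| = |W − C| = 47.78.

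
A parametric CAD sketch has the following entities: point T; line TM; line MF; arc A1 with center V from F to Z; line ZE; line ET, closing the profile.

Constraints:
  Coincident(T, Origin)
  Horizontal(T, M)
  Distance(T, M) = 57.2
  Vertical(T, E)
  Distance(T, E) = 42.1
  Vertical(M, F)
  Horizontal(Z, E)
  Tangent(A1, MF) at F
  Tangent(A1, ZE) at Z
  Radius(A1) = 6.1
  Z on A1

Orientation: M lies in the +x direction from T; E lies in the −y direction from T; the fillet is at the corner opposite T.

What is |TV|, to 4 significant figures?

62.51

T is at the origin; TM is horizontal with |TM| = 57.2 and M on the +x side, so M = (57.20, 0.000). TE is vertical with |TE| = 42.1 and E on the −y side, so E = (0.000, -42.10). The virtual corner opposite T is at (57.20, -42.10). Since A1 is tangent to MF there, VF ⟂ MF and A1 meets ZE tangentially, so VZ is at right angles to ZE, with radius 6.1, so the center V sits 6.1 in from both sides at V = (51.10, -36.00). Then |TV| = |V − T| = 62.51.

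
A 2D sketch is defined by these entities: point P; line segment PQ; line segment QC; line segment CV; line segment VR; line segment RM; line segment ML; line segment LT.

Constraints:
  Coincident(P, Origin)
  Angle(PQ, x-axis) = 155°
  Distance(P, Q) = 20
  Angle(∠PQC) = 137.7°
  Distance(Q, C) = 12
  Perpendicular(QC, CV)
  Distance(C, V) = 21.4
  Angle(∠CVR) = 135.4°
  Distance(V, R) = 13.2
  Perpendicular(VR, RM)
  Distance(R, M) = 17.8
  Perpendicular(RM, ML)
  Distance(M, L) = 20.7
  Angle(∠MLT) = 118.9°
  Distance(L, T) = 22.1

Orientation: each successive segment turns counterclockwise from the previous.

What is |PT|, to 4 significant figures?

40.85

RM ⟂ ML, so ML runs at 151.9°; with |ML| = 20.7, L = (-21.45, 3.686). ∠MLT = 118.9° gives LT at -147.0° from the x-axis; with |LT| = 22.1, T = (-39.99, -8.350). Then |PT| = |T − P| = 40.85.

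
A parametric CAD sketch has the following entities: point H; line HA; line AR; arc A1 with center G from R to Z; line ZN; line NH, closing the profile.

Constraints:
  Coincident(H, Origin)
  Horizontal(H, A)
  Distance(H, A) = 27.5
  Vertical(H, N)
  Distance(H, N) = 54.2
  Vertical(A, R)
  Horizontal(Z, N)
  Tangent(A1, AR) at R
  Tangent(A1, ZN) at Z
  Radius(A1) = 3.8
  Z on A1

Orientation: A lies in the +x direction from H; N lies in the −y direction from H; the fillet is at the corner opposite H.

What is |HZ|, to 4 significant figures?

59.16

H is at the origin; HA is horizontal with |HA| = 27.5 and A on the +x side, so A = (27.50, 0.000). HN is vertical with |HN| = 54.2 and N on the −y side, so N = (0.000, -54.20). The virtual corner opposite H is at (27.50, -54.20). Since A1 is tangent to AR there, GR ⟂ AR and A1 meets ZN tangentially, so GZ is at right angles to ZN, with radius 3.8, so the center G sits 3.8 in from both sides at G = (23.70, -50.40). That places the tangent points at R = (27.50, -50.40) on AR and Z = (23.70, -54.20) on ZN. Then |HZ| = |Z − H| = 59.16.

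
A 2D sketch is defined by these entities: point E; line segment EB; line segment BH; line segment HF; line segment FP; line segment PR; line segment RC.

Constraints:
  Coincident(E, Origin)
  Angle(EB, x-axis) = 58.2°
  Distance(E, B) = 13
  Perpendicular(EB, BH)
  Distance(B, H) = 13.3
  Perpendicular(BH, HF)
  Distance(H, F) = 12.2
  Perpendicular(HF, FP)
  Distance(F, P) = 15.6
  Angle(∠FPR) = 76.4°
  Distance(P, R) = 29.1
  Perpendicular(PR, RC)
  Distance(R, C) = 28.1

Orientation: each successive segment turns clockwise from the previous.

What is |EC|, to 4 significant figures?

38.99

∠FPR = 76.4° gives PR at 44.60° from the x-axis; with |PR| = 29.1, R = (19.19, 22.32). PR ⟂ RC, so RC runs at -45.40°; with |RC| = 28.1, C = (38.92, 2.317). Then |EC| = |C − E| = 38.99.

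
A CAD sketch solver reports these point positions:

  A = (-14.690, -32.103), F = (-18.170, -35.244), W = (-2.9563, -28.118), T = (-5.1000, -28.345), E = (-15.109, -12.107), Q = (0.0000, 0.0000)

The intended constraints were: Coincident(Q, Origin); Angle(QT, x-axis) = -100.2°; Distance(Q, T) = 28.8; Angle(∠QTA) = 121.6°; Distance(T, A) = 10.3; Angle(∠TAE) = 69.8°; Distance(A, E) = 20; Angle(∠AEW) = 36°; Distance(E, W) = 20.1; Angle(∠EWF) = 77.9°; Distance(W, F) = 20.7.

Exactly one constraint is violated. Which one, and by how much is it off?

Distance(W, F) = 20.7 — off by 3.90.

Q = (0.00, 0.00) ✓; QT at -100.2° ✓; |QT| = 28.80 ✓; ∠QTA = 121.6° ✓; |TA| = 10.30 ✓; ∠TAE = 69.80° ✓; |AE| = 20.00 ✓; ∠AEW = 36.00° ✓; |EW| = 20.10 ✓; ∠EWF = 77.90° ✓; |WF| = 16.80 ✗.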